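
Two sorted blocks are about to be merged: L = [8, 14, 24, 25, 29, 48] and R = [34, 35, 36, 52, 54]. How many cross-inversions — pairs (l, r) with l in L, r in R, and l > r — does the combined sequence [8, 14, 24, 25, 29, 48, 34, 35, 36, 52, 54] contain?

3

Count, for every r in R, how many entries of L exceed r:
r = 34: 48 → 1
r = 35: 48 → 1
r = 36: 48 → 1
r = 52: none → 0
r = 54: none → 0
Cross-inversions: 1 + 1 + 1 + 0 + 0 = 3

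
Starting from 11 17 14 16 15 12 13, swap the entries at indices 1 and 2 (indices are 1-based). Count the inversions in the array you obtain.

Positions 1 and 2 hold 11 and 17; after swapping, the array is [17, 11, 14, 16, 15, 12, 13].
For each element, count later entries that are smaller:
17: 6
11: 0
14: 2
16: 3
15: 2
12: 0
13: 0
Sum: 6 + 0 + 2 + 3 + 2 + 0 + 0 = 13

There are 13 inversions.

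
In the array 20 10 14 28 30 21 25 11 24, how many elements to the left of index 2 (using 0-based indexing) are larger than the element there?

1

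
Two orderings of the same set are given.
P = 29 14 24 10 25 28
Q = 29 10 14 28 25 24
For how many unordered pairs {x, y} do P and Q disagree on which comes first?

5

Assign each item its position (1..6) in the first ordering, then rewrite the second ordering as that position sequence:
positions: 29→1, 14→2, 24→3, 10→4, 25→5, 28→6
second ordering as positions: [1, 4, 2, 6, 5, 3]
Discordant pairs = inversions in this position sequence.
1: 0
4: 2, 3 → 2
2: 0
6: 5, 3 → 2
5: 3 → 1
3: 0
Total: 0 + 2 + 0 + 2 + 1 + 0 = 5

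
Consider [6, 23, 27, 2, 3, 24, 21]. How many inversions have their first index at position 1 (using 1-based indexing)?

2 such elements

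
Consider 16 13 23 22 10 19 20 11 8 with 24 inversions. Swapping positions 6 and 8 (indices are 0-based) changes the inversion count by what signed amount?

-3

Positions 6 and 8 hold 20 and 8; after swapping, the array is [16, 13, 23, 22, 10, 19, 8, 11, 20].
Count, for each position, how many later elements it exceeds:
16 → 13, 10, 8, 11 → 4
13 → 10, 8, 11 → 3
23 → 22, 10, 19, 8, 11, 20 → 6
22 → 10, 19, 8, 11, 20 → 5
10 → 8 → 1
19 → 8, 11 → 2
8 → none → 0
11 → none → 0
20 → none → 0
Sum: 4 + 3 + 6 + 5 + 1 + 2 + 0 + 0 + 0 = 21
Change: 21 − 24 = -3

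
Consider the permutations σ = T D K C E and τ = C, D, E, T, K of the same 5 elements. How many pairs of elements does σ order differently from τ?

Discordant pairs: 6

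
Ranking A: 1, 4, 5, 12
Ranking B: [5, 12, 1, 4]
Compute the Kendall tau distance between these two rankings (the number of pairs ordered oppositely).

4 discordant pairs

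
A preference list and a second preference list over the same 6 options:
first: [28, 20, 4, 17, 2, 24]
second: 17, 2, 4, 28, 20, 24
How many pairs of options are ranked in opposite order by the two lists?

8 pairs

Assign each item its position (1..6) in the first ordering, then rewrite the second ordering as that position sequence:
positions: 28→1, 20→2, 4→3, 17→4, 2→5, 24→6
second ordering as positions: [4, 5, 3, 1, 2, 6]
Discordant pairs = inversions in this position sequence.
4: 3, 1, 2 → 3
5: 3, 1, 2 → 3
3: 1, 2 → 2
1: 0
2: 0
6: 0
Total: 3 + 3 + 2 + 0 + 0 + 0 = 8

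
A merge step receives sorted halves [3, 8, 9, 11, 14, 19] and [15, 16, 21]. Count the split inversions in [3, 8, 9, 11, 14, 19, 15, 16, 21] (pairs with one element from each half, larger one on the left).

2

For each element r of the right run, count left-run elements greater than r:
r = 15: 19 → 1
r = 16: 19 → 1
r = 21: none → 0
Cross-inversions: 1 + 1 + 0 = 2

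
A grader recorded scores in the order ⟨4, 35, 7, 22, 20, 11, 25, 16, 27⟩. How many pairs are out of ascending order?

For each element, count later entries that are smaller:
4: 0
35: 7
7: 0
22: 3
20: 2
11: 0
25: 1
16: 0
27: 0
Sum: 0 + 7 + 0 + 3 + 2 + 0 + 1 + 0 + 0 = 13

Inversions: 13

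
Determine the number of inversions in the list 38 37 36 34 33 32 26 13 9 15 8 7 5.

Count, for each position, how many later elements it exceeds:
38: 12
37: 11
36: 10
34: 9
33: 8
32: 7
26: 6
13: 4
9: 3
15: 3
8: 2
7: 1
5: 0
Sum: 12 + 11 + 10 + 9 + 8 + 7 + 6 + 4 + 3 + 3 + 2 + 1 + 0 = 76

Inversions: 76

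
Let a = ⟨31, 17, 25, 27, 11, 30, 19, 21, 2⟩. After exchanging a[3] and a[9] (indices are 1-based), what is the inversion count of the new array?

17

Positions 3 and 9 hold 25 and 2; after swapping, the array is [31, 17, 2, 27, 11, 30, 19, 21, 25].
For each element, count later entries that are smaller:
31: 8
17: 2
2: 0
27: 4
11: 0
30: 3
19: 0
21: 0
25: 0
Sum: 8 + 2 + 0 + 4 + 0 + 3 + 0 + 0 + 0 = 17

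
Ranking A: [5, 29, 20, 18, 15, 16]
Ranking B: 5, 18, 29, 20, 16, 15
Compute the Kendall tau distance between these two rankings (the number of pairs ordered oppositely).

Assign each item its position (1..6) in the first ordering, then rewrite the second ordering as that position sequence:
positions: 5→1, 29→2, 20→3, 18→4, 15→5, 16→6
second ordering as positions: [1, 4, 2, 3, 6, 5]
Discordant pairs = inversions in this position sequence.
1: 0
4: 2, 3 → 2
2: 0
3: 0
6: 5 → 1
5: 0
Total: 0 + 2 + 0 + 0 + 1 + 0 = 3

3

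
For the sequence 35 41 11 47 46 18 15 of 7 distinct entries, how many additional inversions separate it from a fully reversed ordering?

9 inversions short

Maximum inversions for 7 distinct elements is C(7, 2) = 7·6/2 = 21.
Current inversions — for each element, count later smaller elements:
35: 3
41: 3
11: 0
47: 3
46: 2
18: 1
15: 0
Current total: 3 + 3 + 0 + 3 + 2 + 1 + 0 = 12
Shortfall: 21 − 12 = 9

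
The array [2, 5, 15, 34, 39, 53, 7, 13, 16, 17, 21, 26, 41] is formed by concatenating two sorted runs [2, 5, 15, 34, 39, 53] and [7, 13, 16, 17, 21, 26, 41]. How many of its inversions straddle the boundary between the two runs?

21 split inversions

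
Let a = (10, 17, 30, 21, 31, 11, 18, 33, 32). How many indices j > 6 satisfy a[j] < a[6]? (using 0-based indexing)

The element at index 6 is 18.
Elements after it: 33, 32
None of them are smaller than 18.

0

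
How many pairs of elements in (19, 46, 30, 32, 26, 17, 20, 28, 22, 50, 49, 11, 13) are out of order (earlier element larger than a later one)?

45 inversions

Count, for each position, how many later elements it exceeds:
19 → 17, 11, 13 → 3
46 → 30, 32, 26, 17, 20, 28, 22, 11, 13 → 9
30 → 26, 17, 20, 28, 22, 11, 13 → 7
32 → 26, 17, 20, 28, 22, 11, 13 → 7
26 → 17, 20, 22, 11, 13 → 5
17 → 11, 13 → 2
20 → 11, 13 → 2
28 → 22, 11, 13 → 3
22 → 11, 13 → 2
50 → 49, 11, 13 → 3
49 → 11, 13 → 2
11 → none → 0
13 → none → 0
Sum: 3 + 9 + 7 + 7 + 5 + 2 + 2 + 3 + 2 + 3 + 2 + 0 + 0 = 45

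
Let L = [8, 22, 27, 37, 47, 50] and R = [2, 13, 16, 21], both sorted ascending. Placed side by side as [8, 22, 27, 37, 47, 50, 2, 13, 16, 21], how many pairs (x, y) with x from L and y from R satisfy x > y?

21 split inversions

Count, for every r in R, how many entries of L exceed r:
r = 2: 8, 22, 27, 37, 47, 50 → 6
r = 13: 22, 27, 37, 47, 50 → 5
r = 16: 22, 27, 37, 47, 50 → 5
r = 21: 22, 27, 37, 47, 50 → 5
Cross-inversions: 6 + 5 + 5 + 5 = 21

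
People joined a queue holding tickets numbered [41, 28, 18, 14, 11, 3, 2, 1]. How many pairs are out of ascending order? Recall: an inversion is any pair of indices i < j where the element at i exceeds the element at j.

For each element, count later entries that are smaller:
41: 7
28: 6
18: 5
14: 4
11: 3
3: 2
2: 1
1: 0
Sum: 7 + 6 + 5 + 4 + 3 + 2 + 1 + 0 = 28

Inversions: 28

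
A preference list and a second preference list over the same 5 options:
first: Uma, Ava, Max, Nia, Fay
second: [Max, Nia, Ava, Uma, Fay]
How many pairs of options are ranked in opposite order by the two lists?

Assign each item its position (1..5) in the first ordering, then rewrite the second ordering as that position sequence:
positions: Uma→1, Ava→2, Max→3, Nia→4, Fay→5
second ordering as positions: [3, 4, 2, 1, 5]
Discordant pairs = inversions in this position sequence.
3: 2, 1 → 2
4: 2, 1 → 2
2: 1 → 1
1: 0
5: 0
Total: 2 + 2 + 1 + 0 + 0 = 5

5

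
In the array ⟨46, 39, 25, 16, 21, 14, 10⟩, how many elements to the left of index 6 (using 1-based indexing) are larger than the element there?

The element at index 6 is 14.
Elements before it: 46, 39, 25, 16, 21
Those larger than 14: 46, 39, 25, 16, 21

5 such elements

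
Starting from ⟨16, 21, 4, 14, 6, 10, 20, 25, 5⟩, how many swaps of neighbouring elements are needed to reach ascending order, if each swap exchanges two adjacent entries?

18 swaps

Minimum adjacent swaps = number of inversions (each swap of adjacent out-of-order elements removes one inversion and no swap can remove more).
Count inversions — for each element, later elements that are smaller:
16: 4, 14, 6, 10, 5 → 5
21: 4, 14, 6, 10, 20, 5 → 6
4: none → 0
14: 6, 10, 5 → 3
6: 5 → 1
10: 5 → 1
20: 5 → 1
25: 5 → 1
5: none → 0
Total inversions: 5 + 6 + 0 + 3 + 1 + 1 + 1 + 1 + 0 = 18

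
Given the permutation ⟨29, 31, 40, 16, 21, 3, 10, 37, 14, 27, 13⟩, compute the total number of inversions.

Element-by-element contributions:
29: 7
31: 7
40: 8
16: 4
21: 4
3: 0
10: 0
37: 3
14: 1
27: 1
13: 0
Sum: 7 + 7 + 8 + 4 + 4 + 0 + 0 + 3 + 1 + 1 + 0 = 35

There are 35 inversions.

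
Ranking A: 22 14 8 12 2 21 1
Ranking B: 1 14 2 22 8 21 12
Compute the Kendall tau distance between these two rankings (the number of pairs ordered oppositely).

Assign each item its position (1..7) in the first ordering, then rewrite the second ordering as that position sequence:
positions: 22→1, 14→2, 8→3, 12→4, 2→5, 21→6, 1→7
second ordering as positions: [7, 2, 5, 1, 3, 6, 4]
Discordant pairs = inversions in this position sequence.
7: 2, 5, 1, 3, 6, 4 → 6
2: 1 → 1
5: 1, 3, 4 → 3
1: 0
3: 0
6: 4 → 1
4: 0
Total: 6 + 1 + 3 + 0 + 0 + 1 + 0 = 11

11 discordant pairs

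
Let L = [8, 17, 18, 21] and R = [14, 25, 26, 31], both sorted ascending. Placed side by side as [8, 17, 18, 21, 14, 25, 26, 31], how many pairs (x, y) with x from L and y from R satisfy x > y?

3

Count, for every r in R, how many entries of L exceed r:
r = 14: 17, 18, 21 → 3
r = 25: none → 0
r = 26: none → 0
r = 31: none → 0
Cross-inversions: 3 + 0 + 0 + 0 = 3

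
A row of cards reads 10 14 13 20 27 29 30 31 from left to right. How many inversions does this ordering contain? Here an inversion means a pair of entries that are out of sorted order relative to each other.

Element-by-element contributions:
10 → none → 0
14 → 13 → 1
13 → none → 0
20 → none → 0
27 → none → 0
29 → none → 0
30 → none → 0
31 → none → 0
Sum: 0 + 1 + 0 + 0 + 0 + 0 + 0 + 0 = 1

1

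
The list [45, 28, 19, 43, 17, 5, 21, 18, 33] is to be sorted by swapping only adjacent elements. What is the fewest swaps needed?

23

Each adjacent swap fixes exactly one inversion, so the minimum swap count equals the number of inversions.
Count inversions — for each element, later elements that are smaller:
45: 28, 19, 43, 17, 5, 21, 18, 33 → 8
28: 19, 17, 5, 21, 18 → 5
19: 17, 5, 18 → 3
43: 17, 5, 21, 18, 33 → 5
17: 5 → 1
5: none → 0
21: 18 → 1
18: none → 0
33: none → 0
Total inversions: 8 + 5 + 3 + 5 + 1 + 0 + 1 + 0 + 0 = 23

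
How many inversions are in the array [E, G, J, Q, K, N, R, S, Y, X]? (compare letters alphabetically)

For each element, count later entries that are smaller:
E: 0
G: 0
J: 0
Q: 2
K: 0
N: 0
R: 0
S: 0
Y: 1
X: 0
Sum: 0 + 0 + 0 + 2 + 0 + 0 + 0 + 0 + 1 + 0 = 3

3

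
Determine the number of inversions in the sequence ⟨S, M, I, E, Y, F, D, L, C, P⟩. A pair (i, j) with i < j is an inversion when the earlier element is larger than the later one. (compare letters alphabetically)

29

Count, for each position, how many later elements it exceeds:
S: 8
M: 6
I: 4
E: 2
Y: 5
F: 2
D: 1
L: 1
C: 0
P: 0
Sum: 8 + 6 + 4 + 2 + 5 + 2 + 1 + 1 + 0 + 0 = 29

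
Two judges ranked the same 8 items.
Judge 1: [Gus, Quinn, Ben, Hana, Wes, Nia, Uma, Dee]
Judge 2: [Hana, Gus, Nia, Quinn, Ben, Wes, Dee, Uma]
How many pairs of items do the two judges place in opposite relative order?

There are 7 discordant pairs.

Assign each item its position (1..8) in the first ordering, then rewrite the second ordering as that position sequence:
positions: Gus→1, Quinn→2, Ben→3, Hana→4, Wes→5, Nia→6, Uma→7, Dee→8
second ordering as positions: [4, 1, 6, 2, 3, 5, 8, 7]
Discordant pairs = inversions in this position sequence.
4: 1, 2, 3 → 3
1: 0
6: 2, 3, 5 → 3
2: 0
3: 0
5: 0
8: 7 → 1
7: 0
Total: 3 + 0 + 3 + 0 + 0 + 0 + 1 + 0 = 7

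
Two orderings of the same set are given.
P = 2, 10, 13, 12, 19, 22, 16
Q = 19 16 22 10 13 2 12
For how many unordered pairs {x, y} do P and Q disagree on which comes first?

Disagreeing pairs: 15

Assign each item its position (1..7) in the first ordering, then rewrite the second ordering as that position sequence:
positions: 2→1, 10→2, 13→3, 12→4, 19→5, 22→6, 16→7
second ordering as positions: [5, 7, 6, 2, 3, 1, 4]
Discordant pairs = inversions in this position sequence.
5: 2, 3, 1, 4 → 4
7: 6, 2, 3, 1, 4 → 5
6: 2, 3, 1, 4 → 4
2: 1 → 1
3: 1 → 1
1: 0
4: 0
Total: 4 + 5 + 4 + 1 + 1 + 0 + 0 = 15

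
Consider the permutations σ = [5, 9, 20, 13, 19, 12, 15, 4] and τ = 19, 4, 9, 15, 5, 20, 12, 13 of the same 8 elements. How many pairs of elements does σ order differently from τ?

Assign each item its position (1..8) in the first ordering, then rewrite the second ordering as that position sequence:
positions: 5→1, 9→2, 20→3, 13→4, 19→5, 12→6, 15→7, 4→8
second ordering as positions: [5, 8, 2, 7, 1, 3, 6, 4]
Discordant pairs = inversions in this position sequence.
5: 2, 1, 3, 4 → 4
8: 2, 7, 1, 3, 6, 4 → 6
2: 1 → 1
7: 1, 3, 6, 4 → 4
1: 0
3: 0
6: 4 → 1
4: 0
Total: 4 + 6 + 1 + 4 + 0 + 0 + 1 + 0 = 16

There are 16 discordant pairs.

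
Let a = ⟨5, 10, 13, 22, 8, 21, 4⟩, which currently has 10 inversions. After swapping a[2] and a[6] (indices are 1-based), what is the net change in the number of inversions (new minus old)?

+3

Positions 2 and 6 hold 10 and 21; after swapping, the array is [5, 21, 13, 22, 8, 10, 4].
For each element, count later entries that are smaller:
5 → 4 → 1
21 → 13, 8, 10, 4 → 4
13 → 8, 10, 4 → 3
22 → 8, 10, 4 → 3
8 → 4 → 1
10 → 4 → 1
4 → none → 0
Sum: 1 + 4 + 3 + 3 + 1 + 1 + 0 = 13
Change: 13 − 10 = +3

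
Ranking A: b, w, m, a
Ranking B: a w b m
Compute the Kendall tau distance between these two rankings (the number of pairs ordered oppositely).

Assign each item its position (1..4) in the first ordering, then rewrite the second ordering as that position sequence:
positions: b→1, w→2, m→3, a→4
second ordering as positions: [4, 2, 1, 3]
Discordant pairs = inversions in this position sequence.
4: 2, 1, 3 → 3
2: 1 → 1
1: 0
3: 0
Total: 3 + 1 + 0 + 0 = 4

4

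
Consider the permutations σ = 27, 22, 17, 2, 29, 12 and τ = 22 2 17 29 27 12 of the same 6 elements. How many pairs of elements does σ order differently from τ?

5 discordant pairs

Assign each item its position (1..6) in the first ordering, then rewrite the second ordering as that position sequence:
positions: 27→1, 22→2, 17→3, 2→4, 29→5, 12→6
second ordering as positions: [2, 4, 3, 5, 1, 6]
Discordant pairs = inversions in this position sequence.
2: 1 → 1
4: 3, 1 → 2
3: 1 → 1
5: 1 → 1
1: 0
6: 0
Total: 1 + 2 + 1 + 1 + 0 + 0 = 5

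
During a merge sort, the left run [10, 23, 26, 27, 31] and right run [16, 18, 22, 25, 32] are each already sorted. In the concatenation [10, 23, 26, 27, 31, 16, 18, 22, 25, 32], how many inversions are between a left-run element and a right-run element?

For each element r of the right run, count left-run elements greater than r:
r = 16: 23, 26, 27, 31 → 4
r = 18: 23, 26, 27, 31 → 4
r = 22: 23, 26, 27, 31 → 4
r = 25: 26, 27, 31 → 3
r = 32: none → 0
Cross-inversions: 4 + 4 + 4 + 3 + 0 = 15

15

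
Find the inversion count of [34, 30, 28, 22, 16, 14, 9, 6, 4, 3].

Inversions: 45

Sweep left to right; for each value list the smaller values that follow it:
34 → 30, 28, 22, 16, 14, 9, 6, 4, 3 → 9
30 → 28, 22, 16, 14, 9, 6, 4, 3 → 8
28 → 22, 16, 14, 9, 6, 4, 3 → 7
22 → 16, 14, 9, 6, 4, 3 → 6
16 → 14, 9, 6, 4, 3 → 5
14 → 9, 6, 4, 3 → 4
9 → 6, 4, 3 → 3
6 → 4, 3 → 2
4 → 3 → 1
3 → none → 0
Sum: 9 + 8 + 7 + 6 + 5 + 4 + 3 + 2 + 1 + 0 = 45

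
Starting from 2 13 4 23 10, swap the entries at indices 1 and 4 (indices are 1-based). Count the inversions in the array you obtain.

8 inversions

Positions 1 and 4 hold 2 and 23; after swapping, the array is [23, 13, 4, 2, 10].
Count, for each position, how many later elements it exceeds:
23: 4
13: 3
4: 1
2: 0
10: 0
Sum: 4 + 3 + 1 + 0 + 0 = 8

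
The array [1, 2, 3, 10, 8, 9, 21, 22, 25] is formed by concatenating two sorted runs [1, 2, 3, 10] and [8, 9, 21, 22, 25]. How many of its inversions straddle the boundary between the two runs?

2 cross-inversions

For each element r of the right run, count left-run elements greater than r:
r = 8: 10 → 1
r = 9: 10 → 1
r = 21: none → 0
r = 22: none → 0
r = 25: none → 0
Cross-inversions: 1 + 1 + 0 + 0 + 0 = 2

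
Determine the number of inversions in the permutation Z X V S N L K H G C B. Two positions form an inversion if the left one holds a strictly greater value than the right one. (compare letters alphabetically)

Element-by-element contributions:
Z: 10
X: 9
V: 8
S: 7
N: 6
L: 5
K: 4
H: 3
G: 2
C: 1
B: 0
Sum: 10 + 9 + 8 + 7 + 6 + 5 + 4 + 3 + 2 + 1 + 0 = 55

55 inversions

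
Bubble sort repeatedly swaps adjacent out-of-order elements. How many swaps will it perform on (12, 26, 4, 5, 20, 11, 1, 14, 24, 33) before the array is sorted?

Each adjacent swap fixes exactly one inversion, so the minimum swap count equals the number of inversions.
Count inversions — for each element, later elements that are smaller:
12: 4, 5, 11, 1 → 4
26: 4, 5, 20, 11, 1, 14, 24 → 7
4: 1 → 1
5: 1 → 1
20: 11, 1, 14 → 3
11: 1 → 1
1: none → 0
14: none → 0
24: none → 0
33: none → 0
Total inversions: 4 + 7 + 1 + 1 + 3 + 1 + 0 + 0 + 0 + 0 = 17

17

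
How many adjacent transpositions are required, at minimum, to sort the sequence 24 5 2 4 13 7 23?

Adjacent swaps: 9

The minimum number of adjacent swaps to sort an array equals its inversion count, since every such swap removes exactly one inversion.
Count inversions — for each element, later elements that are smaller:
24: 5, 2, 4, 13, 7, 23 → 6
5: 2, 4 → 2
2: none → 0
4: none → 0
13: 7 → 1
7: none → 0
23: none → 0
Total inversions: 6 + 2 + 0 + 0 + 1 + 0 + 0 = 9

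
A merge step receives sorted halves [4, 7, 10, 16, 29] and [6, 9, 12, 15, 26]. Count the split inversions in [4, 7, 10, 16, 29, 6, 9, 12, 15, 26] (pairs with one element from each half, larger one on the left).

There are 12 cross-inversions.

Count, for every r in R, how many entries of L exceed r:
r = 6: 7, 10, 16, 29 → 4
r = 9: 10, 16, 29 → 3
r = 12: 16, 29 → 2
r = 15: 16, 29 → 2
r = 26: 29 → 1
Cross-inversions: 4 + 3 + 2 + 2 + 1 = 12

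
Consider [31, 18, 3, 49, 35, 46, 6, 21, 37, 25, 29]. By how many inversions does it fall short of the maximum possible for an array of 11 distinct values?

Maximum inversions for 11 distinct elements is C(11, 2) = 11·10/2 = 55.
Current inversions — for each element, count later smaller elements:
31: 6
18: 2
3: 0
49: 7
35: 4
46: 5
6: 0
21: 0
37: 2
25: 0
29: 0
Current total: 6 + 2 + 0 + 7 + 4 + 5 + 0 + 0 + 2 + 0 + 0 = 26
Shortfall: 55 − 26 = 29

29 inversions short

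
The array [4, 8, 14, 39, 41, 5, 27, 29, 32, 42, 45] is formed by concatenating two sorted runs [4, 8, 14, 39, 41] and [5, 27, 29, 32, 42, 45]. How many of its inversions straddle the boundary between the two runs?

10 cross-inversions

For each element r of the right run, count left-run elements greater than r:
r = 5: 8, 14, 39, 41 → 4
r = 27: 39, 41 → 2
r = 29: 39, 41 → 2
r = 32: 39, 41 → 2
r = 42: none → 0
r = 45: none → 0
Cross-inversions: 4 + 2 + 2 + 2 + 0 + 0 = 10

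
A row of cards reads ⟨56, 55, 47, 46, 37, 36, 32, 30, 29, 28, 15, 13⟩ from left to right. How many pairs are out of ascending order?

66

Element-by-element contributions:
56: 11
55: 10
47: 9
46: 8
37: 7
36: 6
32: 5
30: 4
29: 3
28: 2
15: 1
13: 0
Sum: 11 + 10 + 9 + 8 + 7 + 6 + 5 + 4 + 3 + 2 + 1 + 0 = 66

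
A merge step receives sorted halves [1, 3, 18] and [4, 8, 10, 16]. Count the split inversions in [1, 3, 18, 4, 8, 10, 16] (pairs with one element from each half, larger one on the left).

Count, for every r in R, how many entries of L exceed r:
r = 4: 18 → 1
r = 8: 18 → 1
r = 10: 18 → 1
r = 16: 18 → 1
Cross-inversions: 1 + 1 + 1 + 1 = 4

4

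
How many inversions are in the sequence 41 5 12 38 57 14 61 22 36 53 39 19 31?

Element-by-element contributions:
41 → 5, 12, 38, 14, 22, 36, 39, 19, 31 → 9
5 → none → 0
12 → none → 0
38 → 14, 22, 36, 19, 31 → 5
57 → 14, 22, 36, 53, 39, 19, 31 → 7
14 → none → 0
61 → 22, 36, 53, 39, 19, 31 → 6
22 → 19 → 1
36 → 19, 31 → 2
53 → 39, 19, 31 → 3
39 → 19, 31 → 2
19 → none → 0
31 → none → 0
Sum: 9 + 0 + 0 + 5 + 7 + 0 + 6 + 1 + 2 + 3 + 2 + 0 + 0 = 35

35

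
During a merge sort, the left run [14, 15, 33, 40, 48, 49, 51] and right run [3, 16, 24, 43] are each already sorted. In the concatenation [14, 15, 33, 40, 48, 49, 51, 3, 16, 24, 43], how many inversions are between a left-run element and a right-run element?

20

Take each right-half value and tally the left-half values above it:
r = 3: 14, 15, 33, 40, 48, 49, 51 → 7
r = 16: 33, 40, 48, 49, 51 → 5
r = 24: 33, 40, 48, 49, 51 → 5
r = 43: 48, 49, 51 → 3
Cross-inversions: 7 + 5 + 5 + 3 = 20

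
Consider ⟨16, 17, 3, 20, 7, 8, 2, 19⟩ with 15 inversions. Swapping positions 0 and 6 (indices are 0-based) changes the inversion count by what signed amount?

Positions 0 and 6 hold 16 and 2; after swapping, the array is [2, 17, 3, 20, 7, 8, 16, 19].
Sweep left to right; for each value list the smaller values that follow it:
2: 0
17: 4
3: 0
20: 4
7: 0
8: 0
16: 0
19: 0
Sum: 0 + 4 + 0 + 4 + 0 + 0 + 0 + 0 = 8
Change: 8 − 15 = -7

-7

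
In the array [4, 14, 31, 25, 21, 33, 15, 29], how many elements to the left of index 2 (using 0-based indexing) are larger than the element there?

The element at index 2 is 31.
Elements before it: 4, 14
None of them are larger than 31.

0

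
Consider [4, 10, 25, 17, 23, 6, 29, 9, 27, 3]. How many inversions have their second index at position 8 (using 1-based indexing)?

5 such elements

The element at index 8 is 9.
Elements before it: 4, 10, 25, 17, 23, 6, 29
Those larger than 9: 10, 25, 17, 23, 29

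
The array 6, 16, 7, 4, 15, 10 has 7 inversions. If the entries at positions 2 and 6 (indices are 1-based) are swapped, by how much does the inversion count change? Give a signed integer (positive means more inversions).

-3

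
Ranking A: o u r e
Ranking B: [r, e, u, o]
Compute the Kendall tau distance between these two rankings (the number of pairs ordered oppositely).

Assign each item its position (1..4) in the first ordering, then rewrite the second ordering as that position sequence:
positions: o→1, u→2, r→3, e→4
second ordering as positions: [3, 4, 2, 1]
Discordant pairs = inversions in this position sequence.
3: 2, 1 → 2
4: 2, 1 → 2
2: 1 → 1
1: 0
Total: 2 + 2 + 1 + 0 = 5

There are 5 discordant pairs.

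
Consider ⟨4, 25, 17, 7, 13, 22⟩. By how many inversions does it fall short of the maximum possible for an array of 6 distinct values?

Maximum inversions for 6 distinct elements is C(6, 2) = 6·5/2 = 15.
Current inversions — for each element, count later smaller elements:
4: 0
25: 4
17: 2
7: 0
13: 0
22: 0
Current total: 0 + 4 + 2 + 0 + 0 + 0 = 6
Shortfall: 15 − 6 = 9

9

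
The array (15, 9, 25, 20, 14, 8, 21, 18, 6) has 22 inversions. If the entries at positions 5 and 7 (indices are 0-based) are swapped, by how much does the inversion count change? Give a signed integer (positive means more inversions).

Positions 5 and 7 hold 8 and 18; after swapping, the array is [15, 9, 25, 20, 14, 18, 21, 8, 6].
Element-by-element contributions:
15 → 9, 14, 8, 6 → 4
9 → 8, 6 → 2
25 → 20, 14, 18, 21, 8, 6 → 6
20 → 14, 18, 8, 6 → 4
14 → 8, 6 → 2
18 → 8, 6 → 2
21 → 8, 6 → 2
8 → 6 → 1
6 → none → 0
Sum: 4 + 2 + 6 + 4 + 2 + 2 + 2 + 1 + 0 = 23
Change: 23 − 22 = +1

+1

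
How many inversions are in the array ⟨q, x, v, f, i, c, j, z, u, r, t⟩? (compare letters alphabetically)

Sweep left to right; for each value list the smaller values that follow it:
q: 4
x: 8
v: 7
f: 1
i: 1
c: 0
j: 0
z: 3
u: 2
r: 0
t: 0
Sum: 4 + 8 + 7 + 1 + 1 + 0 + 0 + 3 + 2 + 0 + 0 = 26

Out-of-order pairs: 26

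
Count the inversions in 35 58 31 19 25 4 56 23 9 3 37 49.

39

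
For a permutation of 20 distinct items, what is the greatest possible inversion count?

A reversed (strictly descending) arrangement makes every pair an inversion, giving C(20, 2) inversions.
C(20, 2) = 20·19/2 = 190

Inversions: 190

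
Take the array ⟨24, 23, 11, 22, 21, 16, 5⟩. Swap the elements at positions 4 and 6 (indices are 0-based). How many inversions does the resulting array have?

Positions 4 and 6 hold 21 and 5; after swapping, the array is [24, 23, 11, 22, 5, 16, 21].
Count, for each position, how many later elements it exceeds:
24 → 23, 11, 22, 5, 16, 21 → 6
23 → 11, 22, 5, 16, 21 → 5
11 → 5 → 1
22 → 5, 16, 21 → 3
5 → none → 0
16 → none → 0
21 → none → 0
Sum: 6 + 5 + 1 + 3 + 0 + 0 + 0 = 15

Inversions: 15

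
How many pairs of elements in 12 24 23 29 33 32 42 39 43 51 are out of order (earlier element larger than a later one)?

3

Count, for each position, how many later elements it exceeds:
12 → none → 0
24 → 23 → 1
23 → none → 0
29 → none → 0
33 → 32 → 1
32 → none → 0
42 → 39 → 1
39 → none → 0
43 → none → 0
51 → none → 0
Sum: 0 + 1 + 0 + 0 + 1 + 0 + 1 + 0 + 0 + 0 = 3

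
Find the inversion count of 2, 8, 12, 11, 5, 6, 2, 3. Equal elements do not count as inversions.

17

Count, for each position, how many later elements it exceeds:
2: 0
8: 4
12: 5
11: 4
5: 2
6: 2
2: 0
3: 0
Sum: 0 + 4 + 5 + 4 + 2 + 2 + 0 + 0 = 17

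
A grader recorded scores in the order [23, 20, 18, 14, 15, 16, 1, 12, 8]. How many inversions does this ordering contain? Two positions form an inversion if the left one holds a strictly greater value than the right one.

Count, for each position, how many later elements it exceeds:
23: 8
20: 7
18: 6
14: 3
15: 3
16: 3
1: 0
12: 1
8: 0
Sum: 8 + 7 + 6 + 3 + 3 + 3 + 0 + 1 + 0 = 31

31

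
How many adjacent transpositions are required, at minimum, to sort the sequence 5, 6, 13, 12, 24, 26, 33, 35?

Adjacent swaps: 1

Each adjacent swap fixes exactly one inversion, so the minimum swap count equals the number of inversions.
Count inversions — for each element, later elements that are smaller:
5: none → 0
6: none → 0
13: 12 → 1
12: none → 0
24: none → 0
26: none → 0
33: none → 0
35: none → 0
Total inversions: 0 + 0 + 1 + 0 + 0 + 0 + 0 + 0 = 1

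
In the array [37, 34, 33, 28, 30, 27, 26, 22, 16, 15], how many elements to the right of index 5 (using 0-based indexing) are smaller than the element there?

4

The element at index 5 is 27.
Elements after it: 26, 22, 16, 15
Those smaller than 27: 26, 22, 16, 15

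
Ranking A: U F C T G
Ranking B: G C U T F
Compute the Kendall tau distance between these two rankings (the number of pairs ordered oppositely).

Assign each item its position (1..5) in the first ordering, then rewrite the second ordering as that position sequence:
positions: U→1, F→2, C→3, T→4, G→5
second ordering as positions: [5, 3, 1, 4, 2]
Discordant pairs = inversions in this position sequence.
5: 3, 1, 4, 2 → 4
3: 1, 2 → 2
1: 0
4: 2 → 1
2: 0
Total: 4 + 2 + 0 + 1 + 0 = 7

7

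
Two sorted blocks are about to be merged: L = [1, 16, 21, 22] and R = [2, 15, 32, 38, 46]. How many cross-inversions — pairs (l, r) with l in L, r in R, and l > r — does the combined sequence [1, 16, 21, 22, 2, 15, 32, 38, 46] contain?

Take each right-half value and tally the left-half values above it:
r = 2: 16, 21, 22 → 3
r = 15: 16, 21, 22 → 3
r = 32: none → 0
r = 38: none → 0
r = 46: none → 0
Cross-inversions: 3 + 3 + 0 + 0 + 0 = 6

Cross-inversions: 6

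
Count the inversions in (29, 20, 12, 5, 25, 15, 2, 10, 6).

27 out-of-order pairs

Element-by-element contributions:
29 → 20, 12, 5, 25, 15, 2, 10, 6 → 8
20 → 12, 5, 15, 2, 10, 6 → 6
12 → 5, 2, 10, 6 → 4
5 → 2 → 1
25 → 15, 2, 10, 6 → 4
15 → 2, 10, 6 → 3
2 → none → 0
10 → 6 → 1
6 → none → 0
Sum: 8 + 6 + 4 + 1 + 4 + 3 + 0 + 1 + 0 = 27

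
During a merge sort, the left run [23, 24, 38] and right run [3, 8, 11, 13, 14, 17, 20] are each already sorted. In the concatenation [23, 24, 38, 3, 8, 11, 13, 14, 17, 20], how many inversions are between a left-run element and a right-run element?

21

Take each right-half value and tally the left-half values above it:
r = 3: 23, 24, 38 → 3
r = 8: 23, 24, 38 → 3
r = 11: 23, 24, 38 → 3
r = 13: 23, 24, 38 → 3
r = 14: 23, 24, 38 → 3
r = 17: 23, 24, 38 → 3
r = 20: 23, 24, 38 → 3
Cross-inversions: 3 + 3 + 3 + 3 + 3 + 3 + 3 = 21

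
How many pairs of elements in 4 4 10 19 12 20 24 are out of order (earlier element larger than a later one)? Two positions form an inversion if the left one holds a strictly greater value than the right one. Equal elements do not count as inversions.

Inversion pairs (indices are 0-based):
(3,4): 19 > 12
That's 1 pair.

1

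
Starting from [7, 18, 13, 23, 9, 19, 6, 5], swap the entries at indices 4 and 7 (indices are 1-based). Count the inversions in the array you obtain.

Positions 4 and 7 hold 23 and 6; after swapping, the array is [7, 18, 13, 6, 9, 19, 23, 5].
Sweep left to right; for each value list the smaller values that follow it:
7 → 6, 5 → 2
18 → 13, 6, 9, 5 → 4
13 → 6, 9, 5 → 3
6 → 5 → 1
9 → 5 → 1
19 → 5 → 1
23 → 5 → 1
5 → none → 0
Sum: 2 + 4 + 3 + 1 + 1 + 1 + 1 + 0 = 13

13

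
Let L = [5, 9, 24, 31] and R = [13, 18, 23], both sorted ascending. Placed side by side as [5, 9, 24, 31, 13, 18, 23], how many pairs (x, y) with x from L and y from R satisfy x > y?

6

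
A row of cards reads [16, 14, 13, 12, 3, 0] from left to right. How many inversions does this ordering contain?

15

Sweep left to right; for each value list the smaller values that follow it:
16 → 14, 13, 12, 3, 0 → 5
14 → 13, 12, 3, 0 → 4
13 → 12, 3, 0 → 3
12 → 3, 0 → 2
3 → 0 → 1
0 → none → 0
Sum: 5 + 4 + 3 + 2 + 1 + 0 = 15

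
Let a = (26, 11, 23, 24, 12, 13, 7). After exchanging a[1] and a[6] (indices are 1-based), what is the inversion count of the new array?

10

Positions 1 and 6 hold 26 and 13; after swapping, the array is [13, 11, 23, 24, 12, 26, 7].
For each element, count later entries that are smaller:
13 → 11, 12, 7 → 3
11 → 7 → 1
23 → 12, 7 → 2
24 → 12, 7 → 2
12 → 7 → 1
26 → 7 → 1
7 → none → 0
Sum: 3 + 1 + 2 + 2 + 1 + 1 + 0 = 10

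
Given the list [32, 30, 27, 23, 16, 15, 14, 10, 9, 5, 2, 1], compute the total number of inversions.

66 inversions

For each element, count later entries that are smaller:
32: 11
30: 10
27: 9
23: 8
16: 7
15: 6
14: 5
10: 4
9: 3
5: 2
2: 1
1: 0
Sum: 11 + 10 + 9 + 8 + 7 + 6 + 5 + 4 + 3 + 2 + 1 + 0 = 66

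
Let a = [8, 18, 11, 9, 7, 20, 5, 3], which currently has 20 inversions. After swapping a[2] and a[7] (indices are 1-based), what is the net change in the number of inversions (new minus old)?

Positions 2 and 7 hold 18 and 5; after swapping, the array is [8, 5, 11, 9, 7, 20, 18, 3].
For each element, count later entries that are smaller:
8 → 5, 7, 3 → 3
5 → 3 → 1
11 → 9, 7, 3 → 3
9 → 7, 3 → 2
7 → 3 → 1
20 → 18, 3 → 2
18 → 3 → 1
3 → none → 0
Sum: 3 + 1 + 3 + 2 + 1 + 2 + 1 + 0 = 13
Change: 13 − 20 = -7

-7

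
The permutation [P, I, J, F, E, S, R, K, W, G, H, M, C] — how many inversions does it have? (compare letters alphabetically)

43

Count, for each position, how many later elements it exceeds:
P → I, J, F, E, K, G, H, M, C → 9
I → F, E, G, H, C → 5
J → F, E, G, H, C → 5
F → E, C → 2
E → C → 1
S → R, K, G, H, M, C → 6
R → K, G, H, M, C → 5
K → G, H, C → 3
W → G, H, M, C → 4
G → C → 1
H → C → 1
M → C → 1
C → none → 0
Sum: 9 + 5 + 5 + 2 + 1 + 6 + 5 + 3 + 4 + 1 + 1 + 1 + 0 = 43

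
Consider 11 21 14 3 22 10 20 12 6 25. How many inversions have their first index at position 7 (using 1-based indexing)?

The element at index 7 is 20.
Elements after it: 12, 6, 25
Those smaller than 20: 12, 6

2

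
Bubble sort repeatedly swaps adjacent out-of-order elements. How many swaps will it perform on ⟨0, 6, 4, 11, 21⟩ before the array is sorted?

1 swap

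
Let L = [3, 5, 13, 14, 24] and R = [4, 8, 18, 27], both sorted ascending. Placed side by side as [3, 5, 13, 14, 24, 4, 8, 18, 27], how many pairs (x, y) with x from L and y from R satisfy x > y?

Take each right-half value and tally the left-half values above it:
r = 4: 5, 13, 14, 24 → 4
r = 8: 13, 14, 24 → 3
r = 18: 24 → 1
r = 27: none → 0
Cross-inversions: 4 + 3 + 1 + 0 = 8

8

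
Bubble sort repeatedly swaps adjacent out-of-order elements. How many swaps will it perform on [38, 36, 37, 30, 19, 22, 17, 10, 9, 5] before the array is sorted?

Each adjacent swap fixes exactly one inversion, so the minimum swap count equals the number of inversions.
Count inversions — for each element, later elements that are smaller:
38: 36, 37, 30, 19, 22, 17, 10, 9, 5 → 9
36: 30, 19, 22, 17, 10, 9, 5 → 7
37: 30, 19, 22, 17, 10, 9, 5 → 7
30: 19, 22, 17, 10, 9, 5 → 6
19: 17, 10, 9, 5 → 4
22: 17, 10, 9, 5 → 4
17: 10, 9, 5 → 3
10: 9, 5 → 2
9: 5 → 1
5: none → 0
Total inversions: 9 + 7 + 7 + 6 + 4 + 4 + 3 + 2 + 1 + 0 = 43

43 swaps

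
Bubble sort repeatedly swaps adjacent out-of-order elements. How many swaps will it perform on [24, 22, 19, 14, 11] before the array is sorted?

10

Each adjacent swap fixes exactly one inversion, so the minimum swap count equals the number of inversions.
Count inversions — for each element, later elements that are smaller:
24: 22, 19, 14, 11 → 4
22: 19, 14, 11 → 3
19: 14, 11 → 2
14: 11 → 1
11: none → 0
Total inversions: 4 + 3 + 2 + 1 + 0 = 10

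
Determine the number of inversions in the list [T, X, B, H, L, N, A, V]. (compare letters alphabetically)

15

Sweep left to right; for each value list the smaller values that follow it:
T: 5
X: 6
B: 1
H: 1
L: 1
N: 1
A: 0
V: 0
Sum: 5 + 6 + 1 + 1 + 1 + 1 + 0 + 0 = 15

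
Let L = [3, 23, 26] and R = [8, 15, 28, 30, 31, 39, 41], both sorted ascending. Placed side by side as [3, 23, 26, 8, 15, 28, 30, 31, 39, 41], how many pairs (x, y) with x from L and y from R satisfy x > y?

4 split inversions

Count, for every r in R, how many entries of L exceed r:
r = 8: 23, 26 → 2
r = 15: 23, 26 → 2
r = 28: none → 0
r = 30: none → 0
r = 31: none → 0
r = 39: none → 0
r = 41: none → 0
Cross-inversions: 2 + 2 + 0 + 0 + 0 + 0 + 0 = 4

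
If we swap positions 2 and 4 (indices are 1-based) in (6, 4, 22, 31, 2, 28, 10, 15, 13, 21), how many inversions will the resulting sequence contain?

22 inversions

Positions 2 and 4 hold 4 and 31; after swapping, the array is [6, 31, 22, 4, 2, 28, 10, 15, 13, 21].
Count, for each position, how many later elements it exceeds:
6: 2
31: 8
22: 6
4: 1
2: 0
28: 4
10: 0
15: 1
13: 0
21: 0
Sum: 2 + 8 + 6 + 1 + 0 + 4 + 0 + 1 + 0 + 0 = 22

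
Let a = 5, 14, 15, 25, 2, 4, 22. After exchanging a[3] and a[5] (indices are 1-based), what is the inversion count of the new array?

8

Positions 3 and 5 hold 15 and 2; after swapping, the array is [5, 14, 2, 25, 15, 4, 22].
Element-by-element contributions:
5: 2
14: 2
2: 0
25: 3
15: 1
4: 0
22: 0
Sum: 2 + 2 + 0 + 3 + 1 + 0 + 0 = 8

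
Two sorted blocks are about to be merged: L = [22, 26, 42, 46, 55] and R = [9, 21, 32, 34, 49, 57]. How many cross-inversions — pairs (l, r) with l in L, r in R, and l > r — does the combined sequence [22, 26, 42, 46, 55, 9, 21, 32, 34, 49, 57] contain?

There are 17 cross-inversions.

Take each right-half value and tally the left-half values above it:
r = 9: 22, 26, 42, 46, 55 → 5
r = 21: 22, 26, 42, 46, 55 → 5
r = 32: 42, 46, 55 → 3
r = 34: 42, 46, 55 → 3
r = 49: 55 → 1
r = 57: none → 0
Cross-inversions: 5 + 5 + 3 + 3 + 1 + 0 = 17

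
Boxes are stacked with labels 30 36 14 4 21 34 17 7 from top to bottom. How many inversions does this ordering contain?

18

For each element, count later entries that are smaller:
30 → 14, 4, 21, 17, 7 → 5
36 → 14, 4, 21, 34, 17, 7 → 6
14 → 4, 7 → 2
4 → none → 0
21 → 17, 7 → 2
34 → 17, 7 → 2
17 → 7 → 1
7 → none → 0
Sum: 5 + 6 + 2 + 0 + 2 + 2 + 1 + 0 = 18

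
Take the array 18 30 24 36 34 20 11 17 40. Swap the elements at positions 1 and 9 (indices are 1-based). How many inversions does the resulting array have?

Positions 1 and 9 hold 18 and 40; after swapping, the array is [40, 30, 24, 36, 34, 20, 11, 17, 18].
Sweep left to right; for each value list the smaller values that follow it:
40 → 30, 24, 36, 34, 20, 11, 17, 18 → 8
30 → 24, 20, 11, 17, 18 → 5
24 → 20, 11, 17, 18 → 4
36 → 34, 20, 11, 17, 18 → 5
34 → 20, 11, 17, 18 → 4
20 → 11, 17, 18 → 3
11 → none → 0
17 → none → 0
18 → none → 0
Sum: 8 + 5 + 4 + 5 + 4 + 3 + 0 + 0 + 0 = 29

29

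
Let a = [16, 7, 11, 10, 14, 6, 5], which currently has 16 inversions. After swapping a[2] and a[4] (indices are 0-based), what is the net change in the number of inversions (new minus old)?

+1

Positions 2 and 4 hold 11 and 14; after swapping, the array is [16, 7, 14, 10, 11, 6, 5].
Count, for each position, how many later elements it exceeds:
16 → 7, 14, 10, 11, 6, 5 → 6
7 → 6, 5 → 2
14 → 10, 11, 6, 5 → 4
10 → 6, 5 → 2
11 → 6, 5 → 2
6 → 5 → 1
5 → none → 0
Sum: 6 + 2 + 4 + 2 + 2 + 1 + 0 = 17
Change: 17 − 16 = +1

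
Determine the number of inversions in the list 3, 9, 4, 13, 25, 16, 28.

2

Count, for each position, how many later elements it exceeds:
3 → none → 0
9 → 4 → 1
4 → none → 0
13 → none → 0
25 → 16 → 1
16 → none → 0
28 → none → 0
Sum: 0 + 1 + 0 + 0 + 1 + 0 + 0 = 2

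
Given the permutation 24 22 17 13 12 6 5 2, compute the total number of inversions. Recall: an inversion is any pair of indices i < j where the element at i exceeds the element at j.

For each element, count later entries that are smaller:
24 → 22, 17, 13, 12, 6, 5, 2 → 7
22 → 17, 13, 12, 6, 5, 2 → 6
17 → 13, 12, 6, 5, 2 → 5
13 → 12, 6, 5, 2 → 4
12 → 6, 5, 2 → 3
6 → 5, 2 → 2
5 → 2 → 1
2 → none → 0
Sum: 7 + 6 + 5 + 4 + 3 + 2 + 1 + 0 = 28

28 inversions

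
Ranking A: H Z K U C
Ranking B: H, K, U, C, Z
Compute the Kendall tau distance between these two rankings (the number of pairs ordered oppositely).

Assign each item its position (1..5) in the first ordering, then rewrite the second ordering as that position sequence:
positions: H→1, Z→2, K→3, U→4, C→5
second ordering as positions: [1, 3, 4, 5, 2]
Discordant pairs = inversions in this position sequence.
1: 0
3: 2 → 1
4: 2 → 1
5: 2 → 1
2: 0
Total: 0 + 1 + 1 + 1 + 0 = 3

3 discordant pairs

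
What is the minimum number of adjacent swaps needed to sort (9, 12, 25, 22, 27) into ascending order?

1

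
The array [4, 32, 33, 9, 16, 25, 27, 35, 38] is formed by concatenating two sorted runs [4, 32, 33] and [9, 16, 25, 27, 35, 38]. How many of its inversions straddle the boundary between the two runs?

For each element r of the right run, count left-run elements greater than r:
r = 9: 32, 33 → 2
r = 16: 32, 33 → 2
r = 25: 32, 33 → 2
r = 27: 32, 33 → 2
r = 35: none → 0
r = 38: none → 0
Cross-inversions: 2 + 2 + 2 + 2 + 0 + 0 = 8

8 split inversions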